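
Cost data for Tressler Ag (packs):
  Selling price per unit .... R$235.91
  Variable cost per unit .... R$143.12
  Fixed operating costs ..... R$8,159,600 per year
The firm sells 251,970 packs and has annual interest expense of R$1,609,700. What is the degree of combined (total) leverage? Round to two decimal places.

Total contribution margin = 251,970 × R$92.79 = R$23,380,296.30.
Operating income = contribution − fixed costs = R$23,380,296.30 − R$8,159,600 = R$15,220,696.30. Interest = R$1,609,700.00.
DOL = R$23,380,296.30 ÷ R$15,220,696.30 = 1.5361; DFL = R$15,220,696.30 ÷ R$13,610,996.30 = 1.1183.
DCL = DOL × DFL = 1.5361 × 1.1183 = 1.7178.

1.72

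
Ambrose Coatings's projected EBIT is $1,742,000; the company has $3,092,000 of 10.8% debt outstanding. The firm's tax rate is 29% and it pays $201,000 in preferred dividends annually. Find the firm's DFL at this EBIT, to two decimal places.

Annual interest charges come to $333,936.00.
Pre-tax preferred-dividend burden = $201,000 ÷ (1 − 0.29) = $283,098.59.
DFL = EBIT ÷ [EBIT − I − D_p/(1−t)] = $1,742,000 ÷ [$1,742,000 − $333,936.00 − $283,098.59] = $1,742,000 ÷ $1,124,965.41 = 1.5485.

1.55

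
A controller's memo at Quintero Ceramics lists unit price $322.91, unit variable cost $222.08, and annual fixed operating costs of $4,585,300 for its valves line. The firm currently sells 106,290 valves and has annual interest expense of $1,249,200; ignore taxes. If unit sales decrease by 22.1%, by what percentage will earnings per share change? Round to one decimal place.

-48.5%

At 106,290 units, contribution = 106,290 × $100.83 = $10,717,220.70.
EBIT = $10,717,220.70 − $4,585,300 = $6,131,920.70.
After interest of $1,249,200.00, pre-tax earnings = $4,882,720.70.
DCL = total CM / (EBIT − I) = $10,717,220.70 / $4,882,720.70 = 2.1949.
%ΔEPS = DCL × %ΔSales = 2.1949 × -22.1% = -48.5%.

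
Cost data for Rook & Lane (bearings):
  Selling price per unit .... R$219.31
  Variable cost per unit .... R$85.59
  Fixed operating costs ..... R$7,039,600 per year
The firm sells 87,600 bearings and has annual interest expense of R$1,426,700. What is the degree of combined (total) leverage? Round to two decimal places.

3.61

At 87,600 units, contribution = 87,600 × R$133.72 = R$11,713,872.00.
Subtracting fixed costs: EBIT = R$11,713,872.00 − R$7,039,600 = R$4,674,272.00. Interest = R$1,426,700.00.
DOL = R$11,713,872.00 ÷ R$4,674,272.00 = 2.5060; DFL = R$4,674,272.00 ÷ R$3,247,572.00 = 1.4393.
DCL = DOL × DFL = 2.5060 × 1.4393 = 3.6069.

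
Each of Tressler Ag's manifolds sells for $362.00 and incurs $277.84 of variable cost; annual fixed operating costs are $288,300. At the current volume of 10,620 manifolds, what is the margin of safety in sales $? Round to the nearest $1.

Contribution margin per unit = $362.00 − $277.84 = $84.16. Break-even units = $288,300 ÷ $84.16 = 3,425.62; break-even revenue = 3,425.62 × $362.00 = $1,240,073.67.
Actual sales revenue = 10,620 × $362.00 = $3,844,440.00.
Margin of safety = $3,844,440.00 − $1,240,073.67 = $2,604,366.

$2,604,366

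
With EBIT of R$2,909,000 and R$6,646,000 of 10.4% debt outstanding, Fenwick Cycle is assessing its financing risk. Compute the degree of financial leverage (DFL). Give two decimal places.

Annual interest charges come to R$691,184.00.
DFL = EBIT ÷ (EBIT − I) = R$2,909,000 ÷ (R$2,909,000 − R$691,184.00) = R$2,909,000 ÷ R$2,217,816.00 = 1.3117.

1.31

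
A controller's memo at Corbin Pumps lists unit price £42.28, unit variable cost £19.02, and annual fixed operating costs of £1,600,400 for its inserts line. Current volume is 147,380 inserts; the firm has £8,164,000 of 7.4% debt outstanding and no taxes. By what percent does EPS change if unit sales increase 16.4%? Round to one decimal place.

Contribution at this volume is 147,380 × £23.26 = £3,428,058.80.
Subtracting fixed costs: EBIT = £3,428,058.80 − £1,600,400 = £1,827,658.80.
Interest = £604,136.00, so EBIT − I = £1,223,522.80.
Degree of combined leverage = contribution ÷ (EBIT − I) = £3,428,058.80 ÷ £1,223,522.80 = 2.8018.
EPS therefore changes by 2.8018 × (+16.4%) = +45.9%.

+45.9%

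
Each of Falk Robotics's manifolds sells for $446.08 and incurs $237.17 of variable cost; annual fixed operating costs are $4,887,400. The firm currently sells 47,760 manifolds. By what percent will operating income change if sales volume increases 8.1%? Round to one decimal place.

Total contribution margin = 47,760 × $208.91 = $9,977,541.60.
Subtracting fixed costs: EBIT = $9,977,541.60 − $4,887,400 = $5,090,141.60.
DOL = contribution ÷ EBIT = $9,977,541.60 ÷ $5,090,141.60 = 1.9602.
%ΔEBIT = DOL × %ΔSales = 1.9602 × +8.1% = +15.9%.

+15.9%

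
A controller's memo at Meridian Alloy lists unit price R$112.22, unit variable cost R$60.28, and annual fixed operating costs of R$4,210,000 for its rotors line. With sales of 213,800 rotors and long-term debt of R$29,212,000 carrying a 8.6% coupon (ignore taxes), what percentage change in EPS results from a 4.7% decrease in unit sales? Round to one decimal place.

At 213,800 units, contribution = 213,800 × R$51.94 = R$11,104,772.00.
EBIT = R$11,104,772.00 − R$4,210,000 = R$6,894,772.00.
After interest of R$2,512,232.00, pre-tax earnings = R$4,382,540.00.
Degree of combined leverage = contribution ÷ (EBIT − I) = R$11,104,772.00 ÷ R$4,382,540.00 = 2.5339.
%ΔEPS = DCL × %ΔSales = 2.5339 × -4.7% = -11.9%.

-11.9%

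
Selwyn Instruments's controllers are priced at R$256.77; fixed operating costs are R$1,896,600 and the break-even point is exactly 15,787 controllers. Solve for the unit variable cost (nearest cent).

R$136.63

Contribution per unit must be FC / Q = R$1,896,600 / 15,787 = R$120.1368.
Variable cost per unit = R$256.77 − R$120.1368 = R$136.63.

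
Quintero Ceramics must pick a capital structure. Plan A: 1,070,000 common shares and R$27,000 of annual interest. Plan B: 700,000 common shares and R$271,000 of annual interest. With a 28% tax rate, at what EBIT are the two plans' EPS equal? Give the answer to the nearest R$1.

R$732,622

Set EPS_A = EPS_B: (EBIT − R$27,000)(1 − 0.28) ÷ 1,070,000 = (EBIT − R$271,000)(1 − 0.28) ÷ 700,000.
Cancelling (1 − t) and cross-multiplying: 700,000·(EBIT − 27,000) = 1,070,000·(EBIT − 271,000).
EBIT × (1,070,000 − 700,000) = 271,000 × 1,070,000 − 27,000 × 700,000 = 271,070,000,000, so EBIT = 271,070,000,000 ÷ 370,000 = 732,621.62.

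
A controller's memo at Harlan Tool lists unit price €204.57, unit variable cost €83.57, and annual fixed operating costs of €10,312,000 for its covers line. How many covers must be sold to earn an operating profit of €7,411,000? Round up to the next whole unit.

Contribution margin per unit = €204.57 − €83.57 = €121.00.
Units = (FC + target) / CM = (€10,312,000 + €7,411,000) / €121.00 = 146,471.07, so 146,472 covers.

146,472 covers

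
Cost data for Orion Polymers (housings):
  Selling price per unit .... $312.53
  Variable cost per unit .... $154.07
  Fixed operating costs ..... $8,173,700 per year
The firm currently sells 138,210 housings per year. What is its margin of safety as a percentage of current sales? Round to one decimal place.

62.7%

Each unit contributes $312.53 − $154.07 = $158.46. Break-even units = $8,173,700 ÷ $158.46 = 51,582.10; break-even revenue = 51,582.10 × $312.53 = $16,120,954.57.
Actual sales revenue = 138,210 × $312.53 = $43,194,771.30.
Margin of safety = ($43,194,771.30 − $16,120,954.57) ÷ $43,194,771.30 = 62.7%.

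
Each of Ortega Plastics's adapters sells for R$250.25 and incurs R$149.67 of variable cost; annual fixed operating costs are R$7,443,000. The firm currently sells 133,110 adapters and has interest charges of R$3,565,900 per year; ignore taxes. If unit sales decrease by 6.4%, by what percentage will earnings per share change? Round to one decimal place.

-36.0%

At 133,110 units, contribution = 133,110 × R$100.58 = R$13,388,203.80.
Operating income = contribution − fixed costs = R$13,388,203.80 − R$7,443,000 = R$5,945,203.80.
Interest = R$3,565,900.00, so EBIT − I = R$2,379,303.80.
Degree of combined leverage = contribution ÷ (EBIT − I) = R$13,388,203.80 ÷ R$2,379,303.80 = 5.6269.
EPS therefore changes by 5.6269 × (-6.4%) = -36.0%.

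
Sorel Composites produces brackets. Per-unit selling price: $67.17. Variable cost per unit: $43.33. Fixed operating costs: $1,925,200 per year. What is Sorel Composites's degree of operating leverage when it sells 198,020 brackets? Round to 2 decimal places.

1.69

Total contribution margin = 198,020 × $23.84 = $4,720,796.80.
Subtracting fixed costs: EBIT = $4,720,796.80 − $1,925,200 = $2,795,596.80.
So DOL = total CM / EBIT = $4,720,796.80 / $2,795,596.80 = 1.6887.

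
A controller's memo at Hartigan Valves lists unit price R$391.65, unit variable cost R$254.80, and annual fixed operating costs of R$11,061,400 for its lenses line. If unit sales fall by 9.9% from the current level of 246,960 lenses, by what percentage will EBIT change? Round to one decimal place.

At 246,960 units, contribution = 246,960 × R$136.85 = R$33,796,476.00.
EBIT = R$33,796,476.00 − R$11,061,400 = R$22,735,076.00.
DOL = contribution ÷ EBIT = R$33,796,476.00 ÷ R$22,735,076.00 = 1.4865.
So EBIT moves 1.4865 × (-9.9%) = -14.7%.

-14.7%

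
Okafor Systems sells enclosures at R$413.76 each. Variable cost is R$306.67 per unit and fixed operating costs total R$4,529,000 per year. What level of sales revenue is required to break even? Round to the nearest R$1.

Contribution margin per unit = R$413.76 − R$306.67 = R$107.09, a CM ratio of R$107.09 ÷ R$413.76 = 0.2588.
Break-even revenue = fixed costs × price ÷ CM = R$4,529,000 × R$413.76 ÷ R$107.09 = R$17,498,544.

R$17,498,544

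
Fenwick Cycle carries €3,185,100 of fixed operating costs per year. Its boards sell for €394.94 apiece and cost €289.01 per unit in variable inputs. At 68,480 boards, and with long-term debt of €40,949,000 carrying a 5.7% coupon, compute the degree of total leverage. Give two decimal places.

4.18

Total contribution margin = 68,480 × €105.93 = €7,254,086.40.
EBIT = €7,254,086.40 − €3,185,100 = €4,068,986.40. Interest = €2,334,093.00.
DOL = €7,254,086.40 ÷ €4,068,986.40 = 1.7828; DFL = €4,068,986.40 ÷ €1,734,893.40 = 2.3454.
Combined leverage = 1.7828 × 2.3454 = 4.1814.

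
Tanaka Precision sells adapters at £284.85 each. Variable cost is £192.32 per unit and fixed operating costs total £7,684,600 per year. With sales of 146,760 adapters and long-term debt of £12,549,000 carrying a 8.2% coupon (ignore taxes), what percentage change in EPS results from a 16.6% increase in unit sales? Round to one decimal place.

Contribution at this volume is 146,760 × £92.53 = £13,579,702.80.
EBIT = £13,579,702.80 − £7,684,600 = £5,895,102.80.
After interest of £1,029,018.00, pre-tax earnings = £4,866,084.80.
Degree of combined leverage = contribution ÷ (EBIT − I) = £13,579,702.80 ÷ £4,866,084.80 = 2.7907.
%ΔEPS = DCL × %ΔSales = 2.7907 × +16.6% = +46.3%.

+46.3%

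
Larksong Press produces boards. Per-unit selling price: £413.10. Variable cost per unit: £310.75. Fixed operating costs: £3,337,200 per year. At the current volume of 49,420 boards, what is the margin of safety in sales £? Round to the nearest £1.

£6,945,961

Contribution margin per unit = £413.10 − £310.75 = £102.35. Break-even units = £3,337,200 ÷ £102.35 = 32,605.76; break-even revenue = 32,605.76 × £413.10 = £13,469,441.33.
Current sales = 49,420 × £413.10 = £20,415,402.00.
Margin of safety = £20,415,402.00 − £13,469,441.33 = £6,945,961.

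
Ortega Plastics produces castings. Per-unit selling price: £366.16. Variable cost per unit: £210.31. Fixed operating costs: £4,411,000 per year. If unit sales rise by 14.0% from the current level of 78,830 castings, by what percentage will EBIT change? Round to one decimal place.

+21.8%

Contribution at this volume is 78,830 × £155.85 = £12,285,655.50.
Operating income = contribution − fixed costs = £12,285,655.50 − £4,411,000 = £7,874,655.50.
So DOL = total CM / EBIT = £12,285,655.50 / £7,874,655.50 = 1.5602.
%ΔEBIT = DOL × %ΔSales = 1.5602 × +14.0% = +21.8%.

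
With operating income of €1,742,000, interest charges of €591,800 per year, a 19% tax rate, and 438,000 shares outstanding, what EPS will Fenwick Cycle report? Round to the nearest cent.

Pre-tax income = €1,742,000 − €591,800.00 = €1,150,200.00.
Net income = €1,150,200.00 × (1 − 0.19) = €931,662.00.
Per share: €931,662.00 / 438,000 shares = €2.13.

€2.13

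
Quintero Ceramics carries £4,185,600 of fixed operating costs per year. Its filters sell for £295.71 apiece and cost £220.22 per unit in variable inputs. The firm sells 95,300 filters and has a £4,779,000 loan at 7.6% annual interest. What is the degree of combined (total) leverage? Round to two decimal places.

Total contribution margin = 95,300 × £75.49 = £7,194,197.00.
Operating income = contribution − fixed costs = £7,194,197.00 − £4,185,600 = £3,008,597.00. Interest = £363,204.00, so EBIT − I = £2,645,393.00.
DCL = contribution ÷ (EBIT − I) = £7,194,197.00 ÷ £2,645,393.00 = 2.7195.

2.72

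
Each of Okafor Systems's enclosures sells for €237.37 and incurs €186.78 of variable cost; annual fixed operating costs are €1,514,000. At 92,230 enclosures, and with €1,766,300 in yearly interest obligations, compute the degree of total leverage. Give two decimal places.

Total contribution margin = 92,230 × €50.59 = €4,665,915.70.
Operating income = contribution − fixed costs = €4,665,915.70 − €1,514,000 = €3,151,915.70. Interest = €1,766,300.00.
DOL = €4,665,915.70 ÷ €3,151,915.70 = 1.4803; DFL = €3,151,915.70 ÷ €1,385,615.70 = 2.2747.
DCL = DOL × DFL = 1.4803 × 2.2747 = 3.3672.

3.37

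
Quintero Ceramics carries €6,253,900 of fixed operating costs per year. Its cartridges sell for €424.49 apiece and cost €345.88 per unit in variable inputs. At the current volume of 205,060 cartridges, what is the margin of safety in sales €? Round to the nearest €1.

€53,275,178

Each unit contributes €424.49 − €345.88 = €78.61. Break-even units = €6,253,900 ÷ €78.61 = 79,556.04; break-even revenue = 79,556.04 × €424.49 = €33,770,741.78.
Actual sales revenue = 205,060 × €424.49 = €87,045,919.40.
Margin of safety = €87,045,919.40 − €33,770,741.78 = €53,275,178.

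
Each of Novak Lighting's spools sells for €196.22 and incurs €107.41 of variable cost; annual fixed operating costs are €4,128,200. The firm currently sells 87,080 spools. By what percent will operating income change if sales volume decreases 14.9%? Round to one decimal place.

Contribution at this volume is 87,080 × €88.81 = €7,733,574.80.
Subtracting fixed costs: EBIT = €7,733,574.80 − €4,128,200 = €3,605,374.80.
So DOL = total CM / EBIT = €7,733,574.80 / €3,605,374.80 = 2.1450.
Operating income changes by 2.1450 × -14.9% = -32.0%.

-32.0%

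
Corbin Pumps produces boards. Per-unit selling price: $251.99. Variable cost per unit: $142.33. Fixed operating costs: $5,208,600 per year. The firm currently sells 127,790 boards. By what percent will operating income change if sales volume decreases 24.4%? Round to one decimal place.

At 127,790 units, contribution = 127,790 × $109.66 = $14,013,451.40.
EBIT = $14,013,451.40 − $5,208,600 = $8,804,851.40.
Degree of operating leverage = $14,013,451.40 / $8,804,851.40 = 1.5916.
So EBIT moves 1.5916 × (-24.4%) = -38.8%.

-38.8%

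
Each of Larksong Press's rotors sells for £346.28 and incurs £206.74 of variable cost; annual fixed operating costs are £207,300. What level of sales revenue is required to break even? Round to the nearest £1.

Contribution margin per unit = £346.28 − £206.74 = £139.54, a CM ratio of £139.54 ÷ £346.28 = 0.4030.
Break-even sales = FC ÷ CM ratio = £207,300 × £346.28 / £139.54 = £514,432.

£514,432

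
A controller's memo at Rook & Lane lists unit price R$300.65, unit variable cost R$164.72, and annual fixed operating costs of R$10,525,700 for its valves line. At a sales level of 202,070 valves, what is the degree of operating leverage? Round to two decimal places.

1.62

Total contribution margin = 202,070 × R$135.93 = R$27,467,375.10.
Subtracting fixed costs: EBIT = R$27,467,375.10 − R$10,525,700 = R$16,941,675.10.
DOL = contribution ÷ EBIT = R$27,467,375.10 ÷ R$16,941,675.10 = 1.6213.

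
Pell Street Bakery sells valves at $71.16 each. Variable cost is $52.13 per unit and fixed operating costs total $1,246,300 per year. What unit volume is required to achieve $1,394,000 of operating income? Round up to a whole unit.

Unit CM = price − variable cost = $71.16 − $52.13 = $19.03.
Need Q such that Q × $19.03 − $1,246,300 = $1,394,000, i.e. Q = $2,640,300 / $19.03 = 138,744.09 → 138,745.

138,745 valves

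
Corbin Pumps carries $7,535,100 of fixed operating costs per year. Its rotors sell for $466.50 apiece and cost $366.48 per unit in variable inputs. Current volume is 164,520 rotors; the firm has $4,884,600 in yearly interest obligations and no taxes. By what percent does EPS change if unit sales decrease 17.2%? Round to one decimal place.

Contribution at this volume is 164,520 × $100.02 = $16,455,290.40.
Subtracting fixed costs: EBIT = $16,455,290.40 − $7,535,100 = $8,920,190.40.
Interest = $4,884,600.00, so EBIT − I = $4,035,590.40.
DCL = total CM / (EBIT − I) = $16,455,290.40 / $4,035,590.40 = 4.0775.
%ΔEPS = DCL × %ΔSales = 4.0775 × -17.2% = -70.1%.

-70.1%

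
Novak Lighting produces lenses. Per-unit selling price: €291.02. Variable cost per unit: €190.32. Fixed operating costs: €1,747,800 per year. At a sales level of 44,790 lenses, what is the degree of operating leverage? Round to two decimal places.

1.63

Contribution at this volume is 44,790 × €100.70 = €4,510,353.00.
Operating income = contribution − fixed costs = €4,510,353.00 − €1,747,800 = €2,762,553.00.
So DOL = total CM / EBIT = €4,510,353.00 / €2,762,553.00 = 1.6327.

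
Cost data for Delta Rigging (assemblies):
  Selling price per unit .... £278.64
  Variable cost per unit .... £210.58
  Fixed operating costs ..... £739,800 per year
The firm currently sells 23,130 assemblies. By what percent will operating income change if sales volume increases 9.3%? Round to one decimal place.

+17.5%

Contribution at this volume is 23,130 × £68.06 = £1,574,227.80.
EBIT = £1,574,227.80 − £739,800 = £834,427.80.
Degree of operating leverage = £1,574,227.80 / £834,427.80 = 1.8866.
%ΔEBIT = DOL × %ΔSales = 1.8866 × +9.3% = +17.5%.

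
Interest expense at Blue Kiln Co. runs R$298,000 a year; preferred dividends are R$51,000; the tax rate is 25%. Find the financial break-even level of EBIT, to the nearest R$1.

R$366,000

Preferred dividends are paid after tax, so their pre-tax equivalent is R$51,000 ÷ (1 − 0.25) = R$68,000.00.
EPS = 0 when EBIT covers interest plus the pre-tax preferred burden: R$298,000 + R$68,000.00 = R$366,000.00.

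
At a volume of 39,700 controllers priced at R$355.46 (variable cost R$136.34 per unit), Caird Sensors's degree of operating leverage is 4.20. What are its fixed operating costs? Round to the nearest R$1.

R$6,627,858

At 39,700 units, contribution = 39,700 × R$219.12 = R$8,699,064.00.
DOL = contribution / EBIT, so EBIT = R$8,699,064.00 / 4.20 = R$2,071,205.71.
And FC = contribution − EBIT = R$8,699,064.00 − R$2,071,205.71 = R$6,627,858.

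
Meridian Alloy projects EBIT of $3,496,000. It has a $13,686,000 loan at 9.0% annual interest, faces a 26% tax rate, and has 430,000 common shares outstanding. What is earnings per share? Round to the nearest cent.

$3.90

Pre-tax income = $3,496,000 − $1,231,740.00 = $2,264,260.00.
Net income = $2,264,260.00 × (1 − 0.26) = $1,675,552.40.
Per share: $1,675,552.40 / 430,000 shares = $3.90.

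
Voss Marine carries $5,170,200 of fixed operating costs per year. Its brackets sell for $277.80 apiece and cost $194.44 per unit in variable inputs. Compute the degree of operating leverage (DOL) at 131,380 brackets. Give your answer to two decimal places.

1.89

At 131,380 units, contribution = 131,380 × $83.36 = $10,951,836.80.
Operating income = contribution − fixed costs = $10,951,836.80 − $5,170,200 = $5,781,636.80.
So DOL = total CM / EBIT = $10,951,836.80 / $5,781,636.80 = 1.8942.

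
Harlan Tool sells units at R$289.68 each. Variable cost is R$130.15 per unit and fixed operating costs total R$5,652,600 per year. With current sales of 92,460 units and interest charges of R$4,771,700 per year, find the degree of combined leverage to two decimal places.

Total contribution margin = 92,460 × R$159.53 = R$14,750,143.80.
Subtracting fixed costs: EBIT = R$14,750,143.80 − R$5,652,600 = R$9,097,543.80. Interest = R$4,771,700.00, so EBIT − I = R$4,325,843.80.
Degree of total leverage = total CM / (EBIT − interest) = R$14,750,143.80 / R$4,325,843.80 = 3.4098.

3.41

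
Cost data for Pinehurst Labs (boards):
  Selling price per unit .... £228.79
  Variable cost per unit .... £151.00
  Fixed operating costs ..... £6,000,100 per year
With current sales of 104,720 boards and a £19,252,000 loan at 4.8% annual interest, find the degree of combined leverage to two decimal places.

Contribution at this volume is 104,720 × £77.79 = £8,146,168.80.
EBIT = £8,146,168.80 − £6,000,100 = £2,146,068.80. Interest = £924,096.00.
DOL = £8,146,168.80 ÷ £2,146,068.80 = 3.7959; DFL = £2,146,068.80 ÷ £1,221,972.80 = 1.7562.
Combined leverage = 3.7959 × 1.7562 = 6.6664.

6.67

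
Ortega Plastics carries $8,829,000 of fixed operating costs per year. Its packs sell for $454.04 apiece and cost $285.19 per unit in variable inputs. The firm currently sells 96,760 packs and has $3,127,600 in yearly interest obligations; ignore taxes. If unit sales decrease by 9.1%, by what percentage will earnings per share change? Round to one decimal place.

-33.9%

Total contribution margin = 96,760 × $168.85 = $16,337,926.00.
Operating income = contribution − fixed costs = $16,337,926.00 − $8,829,000 = $7,508,926.00.
Interest = $3,127,600.00, so EBIT − I = $4,381,326.00.
DCL = total CM / (EBIT − I) = $16,337,926.00 / $4,381,326.00 = 3.7290.
EPS therefore changes by 3.7290 × (-9.1%) = -33.9%.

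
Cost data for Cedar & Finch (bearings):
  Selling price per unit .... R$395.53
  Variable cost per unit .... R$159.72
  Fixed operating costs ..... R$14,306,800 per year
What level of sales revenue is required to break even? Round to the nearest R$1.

Contribution margin per unit = R$395.53 − R$159.72 = R$235.81, a CM ratio of R$235.81 ÷ R$395.53 = 0.5962.
Break-even revenue = fixed costs × price ÷ CM = R$14,306,800 × R$395.53 ÷ R$235.81 = R$23,997,153.

R$23,997,153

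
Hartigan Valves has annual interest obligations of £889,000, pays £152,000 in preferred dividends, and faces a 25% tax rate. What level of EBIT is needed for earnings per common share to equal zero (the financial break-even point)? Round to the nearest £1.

£1,091,667

Grossing the preferred dividend up to pre-tax terms: £152,000 / (1 − 0.25) = £202,666.67.
Financial break-even EBIT = interest + D_p ÷ (1 − t) = £889,000 + £202,666.67 = £1,091,666.67.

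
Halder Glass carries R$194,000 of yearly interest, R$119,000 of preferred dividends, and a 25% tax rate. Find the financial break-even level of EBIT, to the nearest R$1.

R$352,667

Preferred dividends are paid after tax, so their pre-tax equivalent is R$119,000 ÷ (1 − 0.25) = R$158,666.67.
Financial break-even EBIT = interest + D_p ÷ (1 − t) = R$194,000 + R$158,666.67 = R$352,666.67.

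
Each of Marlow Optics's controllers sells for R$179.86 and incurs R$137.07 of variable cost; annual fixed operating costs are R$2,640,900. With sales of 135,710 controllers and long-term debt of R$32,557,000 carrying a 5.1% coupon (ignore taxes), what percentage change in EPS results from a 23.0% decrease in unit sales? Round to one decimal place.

Contribution at this volume is 135,710 × R$42.79 = R$5,807,030.90.
Operating income = contribution − fixed costs = R$5,807,030.90 − R$2,640,900 = R$3,166,130.90.
Interest = R$1,660,407.00, so EBIT − I = R$1,505,723.90.
Degree of combined leverage = contribution ÷ (EBIT − I) = R$5,807,030.90 ÷ R$1,505,723.90 = 3.8566.
%ΔEPS = DCL × %ΔSales = 3.8566 × -23.0% = -88.7%.

-88.7%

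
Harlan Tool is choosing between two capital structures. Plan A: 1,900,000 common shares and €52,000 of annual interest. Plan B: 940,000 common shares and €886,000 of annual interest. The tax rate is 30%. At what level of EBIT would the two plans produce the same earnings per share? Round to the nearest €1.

Set EPS_A = EPS_B: (EBIT − €52,000)(1 − 0.30) ÷ 1,900,000 = (EBIT − €886,000)(1 − 0.30) ÷ 940,000.
The (1 − t) factor cancels: (EBIT − 52,000) × 940,000 = (EBIT − 886,000) × 1,900,000.
EBIT × (1,900,000 − 940,000) = 886,000 × 1,900,000 − 52,000 × 940,000 = 1,634,520,000,000, so EBIT = 1,634,520,000,000 ÷ 960,000 = 1,702,625.00.

€1,702,625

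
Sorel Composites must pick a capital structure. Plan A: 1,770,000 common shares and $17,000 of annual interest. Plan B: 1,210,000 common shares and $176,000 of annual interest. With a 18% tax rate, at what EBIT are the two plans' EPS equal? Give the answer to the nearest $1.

$519,554

At indifference, (EBIT − 17,000)(1 − t)/1,770,000 = (EBIT − 176,000)(1 − t)/1,210,000.
Cancelling (1 − t) and cross-multiplying: 1,210,000·(EBIT − 17,000) = 1,770,000·(EBIT − 176,000).
Solving, EBIT = (176,000·1,770,000 − 17,000·1,210,000) / (1,770,000 − 1,210,000) = 290,950,000,000 / 560,000 = 519,553.57.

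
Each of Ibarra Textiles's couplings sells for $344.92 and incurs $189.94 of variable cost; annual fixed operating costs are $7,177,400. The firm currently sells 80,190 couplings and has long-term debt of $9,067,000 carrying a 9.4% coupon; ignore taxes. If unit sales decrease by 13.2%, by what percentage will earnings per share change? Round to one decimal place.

-37.3%

Contribution at this volume is 80,190 × $154.98 = $12,427,846.20.
EBIT = $12,427,846.20 − $7,177,400 = $5,250,446.20.
After interest of $852,298.00, pre-tax earnings = $4,398,148.20.
Degree of combined leverage = contribution ÷ (EBIT − I) = $12,427,846.20 ÷ $4,398,148.20 = 2.8257.
EPS therefore changes by 2.8257 × (-13.2%) = -37.3%.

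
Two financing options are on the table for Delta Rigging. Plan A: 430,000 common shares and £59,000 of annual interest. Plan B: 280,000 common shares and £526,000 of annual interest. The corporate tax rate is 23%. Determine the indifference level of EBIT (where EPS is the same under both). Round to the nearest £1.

At indifference, (EBIT − 59,000)(1 − t)/430,000 = (EBIT − 526,000)(1 − t)/280,000.
The (1 − t) factor cancels: (EBIT − 59,000) × 280,000 = (EBIT − 526,000) × 430,000.
Solving, EBIT = (526,000·430,000 − 59,000·280,000) / (430,000 − 280,000) = 209,660,000,000 / 150,000 = 1,397,733.33.

£1,397,733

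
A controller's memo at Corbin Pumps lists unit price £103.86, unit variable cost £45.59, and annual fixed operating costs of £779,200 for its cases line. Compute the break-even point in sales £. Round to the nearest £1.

Contribution margin per unit = £103.86 − £45.59 = £58.27, a CM ratio of £58.27 ÷ £103.86 = 0.5610.
Break-even sales = FC ÷ CM ratio = £779,200 × £103.86 / £58.27 = £1,388,840.

£1,388,840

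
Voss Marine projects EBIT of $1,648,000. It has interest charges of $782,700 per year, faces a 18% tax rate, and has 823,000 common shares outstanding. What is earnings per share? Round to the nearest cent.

Interest = $782,700.00, so EBT = $1,648,000 − $782,700.00 = $865,300.00.
Net income = $865,300.00 × (1 − 0.18) = $709,546.00.
Per share: $709,546.00 / 823,000 shares = $0.86.

$0.86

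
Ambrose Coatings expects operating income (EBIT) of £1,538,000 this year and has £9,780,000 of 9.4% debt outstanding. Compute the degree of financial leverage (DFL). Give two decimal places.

Annual interest charges come to £919,320.00.
Degree of financial leverage = EBIT / (EBIT − interest) = £1,538,000 / £618,680.00 = 2.4859.

2.49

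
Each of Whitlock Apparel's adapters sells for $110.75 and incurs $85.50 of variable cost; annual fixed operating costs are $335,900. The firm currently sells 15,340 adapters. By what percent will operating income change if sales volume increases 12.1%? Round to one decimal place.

+91.1%

At 15,340 units, contribution = 15,340 × $25.25 = $387,335.00.
Subtracting fixed costs: EBIT = $387,335.00 − $335,900 = $51,435.00.
So DOL = total CM / EBIT = $387,335.00 / $51,435.00 = 7.5306.
Operating income changes by 7.5306 × +12.1% = +91.1%.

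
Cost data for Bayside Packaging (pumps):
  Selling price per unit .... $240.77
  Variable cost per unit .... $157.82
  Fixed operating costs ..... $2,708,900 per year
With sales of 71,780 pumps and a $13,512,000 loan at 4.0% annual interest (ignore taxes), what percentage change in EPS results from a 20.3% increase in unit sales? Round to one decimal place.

+44.7%

At 71,780 units, contribution = 71,780 × $82.95 = $5,954,151.00.
Operating income = contribution − fixed costs = $5,954,151.00 − $2,708,900 = $3,245,251.00.
Interest = $540,480.00, so EBIT − I = $2,704,771.00.
DCL = total CM / (EBIT − I) = $5,954,151.00 / $2,704,771.00 = 2.2014.
EPS therefore changes by 2.2014 × (+20.3%) = +44.7%.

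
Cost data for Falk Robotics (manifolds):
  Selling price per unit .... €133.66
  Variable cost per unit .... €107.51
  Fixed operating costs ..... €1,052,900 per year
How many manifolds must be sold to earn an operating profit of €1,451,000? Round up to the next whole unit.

Contribution margin per unit = €133.66 − €107.51 = €26.15.
Required volume = (fixed costs + target profit) ÷ CM = (€1,052,900 + €1,451,000) ÷ €26.15 = 95,751.43, so 95,752 manifolds.

95,752 manifolds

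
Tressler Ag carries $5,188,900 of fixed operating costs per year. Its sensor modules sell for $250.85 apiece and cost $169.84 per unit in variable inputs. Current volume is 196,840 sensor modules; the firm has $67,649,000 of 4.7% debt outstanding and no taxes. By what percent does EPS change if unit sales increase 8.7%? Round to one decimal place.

+18.3%

At 196,840 units, contribution = 196,840 × $81.01 = $15,946,008.40.
Subtracting fixed costs: EBIT = $15,946,008.40 − $5,188,900 = $10,757,108.40.
Interest = $3,179,503.00, so EBIT − I = $7,577,605.40.
Degree of combined leverage = contribution ÷ (EBIT − I) = $15,946,008.40 ÷ $7,577,605.40 = 2.1044.
%ΔEPS = DCL × %ΔSales = 2.1044 × +8.7% = +18.3%.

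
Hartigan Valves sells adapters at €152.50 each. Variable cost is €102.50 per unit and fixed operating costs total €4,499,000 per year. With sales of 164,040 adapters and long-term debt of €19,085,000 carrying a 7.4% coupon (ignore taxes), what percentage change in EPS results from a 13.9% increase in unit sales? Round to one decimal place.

+49.8%

At 164,040 units, contribution = 164,040 × €50.00 = €8,202,000.00.
Subtracting fixed costs: EBIT = €8,202,000.00 − €4,499,000 = €3,703,000.00.
After interest of €1,412,290.00, pre-tax earnings = €2,290,710.00.
Degree of combined leverage = contribution ÷ (EBIT − I) = €8,202,000.00 ÷ €2,290,710.00 = 3.5805.
%ΔEPS = DCL × %ΔSales = 3.5805 × +13.9% = +49.8%.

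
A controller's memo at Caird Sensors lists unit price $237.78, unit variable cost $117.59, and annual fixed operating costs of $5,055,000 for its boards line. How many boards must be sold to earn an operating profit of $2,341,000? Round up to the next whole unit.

61,536 boards

Each unit contributes $237.78 − $117.59 = $120.19.
Need Q such that Q × $120.19 − $5,055,000 = $2,341,000, i.e. Q = $7,396,000 / $120.19 = 61,535.90 → 61,536.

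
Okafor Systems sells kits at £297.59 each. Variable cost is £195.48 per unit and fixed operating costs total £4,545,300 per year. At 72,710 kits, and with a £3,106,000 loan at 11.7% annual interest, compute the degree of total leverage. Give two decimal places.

2.95

Contribution at this volume is 72,710 × £102.11 = £7,424,418.10.
Subtracting fixed costs: EBIT = £7,424,418.10 − £4,545,300 = £2,879,118.10. Interest = £363,402.00, so EBIT − I = £2,515,716.10.
Degree of total leverage = total CM / (EBIT − interest) = £7,424,418.10 / £2,515,716.10 = 2.9512.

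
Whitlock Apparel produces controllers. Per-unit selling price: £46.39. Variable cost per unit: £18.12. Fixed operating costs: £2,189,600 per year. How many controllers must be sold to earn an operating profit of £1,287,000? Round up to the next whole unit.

Contribution margin per unit = £46.39 − £18.12 = £28.27.
Need Q such that Q × £28.27 − £2,189,600 = £1,287,000, i.e. Q = £3,476,600 / £28.27 = 122,978.42 → 122,979.

122,979 controllers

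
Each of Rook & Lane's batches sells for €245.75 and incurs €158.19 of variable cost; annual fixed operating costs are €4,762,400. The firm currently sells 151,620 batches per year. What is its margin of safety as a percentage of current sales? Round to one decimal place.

Contribution margin per unit = €245.75 − €158.19 = €87.56. Break-even units = €4,762,400 ÷ €87.56 = 54,390.13; break-even revenue = 54,390.13 × €245.75 = €13,366,375.06.
Actual sales revenue = 151,620 × €245.75 = €37,260,615.00.
Margin of safety = (€37,260,615.00 − €13,366,375.06) ÷ €37,260,615.00 = 64.1%.

64.1%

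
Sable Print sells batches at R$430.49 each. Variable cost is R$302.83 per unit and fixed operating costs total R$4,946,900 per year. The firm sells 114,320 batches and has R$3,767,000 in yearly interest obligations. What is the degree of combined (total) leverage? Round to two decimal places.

Contribution at this volume is 114,320 × R$127.66 = R$14,594,091.20.
Subtracting fixed costs: EBIT = R$14,594,091.20 − R$4,946,900 = R$9,647,191.20. Interest = R$3,767,000.00.
DOL = R$14,594,091.20 ÷ R$9,647,191.20 = 1.5128; DFL = R$9,647,191.20 ÷ R$5,880,191.20 = 1.6406.
Combined leverage = 1.5128 × 1.6406 = 2.4819.

2.48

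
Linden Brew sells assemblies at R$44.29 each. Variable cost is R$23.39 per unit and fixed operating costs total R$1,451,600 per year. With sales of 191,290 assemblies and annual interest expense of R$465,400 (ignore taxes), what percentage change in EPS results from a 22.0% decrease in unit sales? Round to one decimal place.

-42.3%

At 191,290 units, contribution = 191,290 × R$20.90 = R$3,997,961.00.
EBIT = R$3,997,961.00 − R$1,451,600 = R$2,546,361.00.
Interest = R$465,400.00, so EBIT − I = R$2,080,961.00.
Degree of combined leverage = contribution ÷ (EBIT − I) = R$3,997,961.00 ÷ R$2,080,961.00 = 1.9212.
%ΔEPS = DCL × %ΔSales = 1.9212 × -22.0% = -42.3%.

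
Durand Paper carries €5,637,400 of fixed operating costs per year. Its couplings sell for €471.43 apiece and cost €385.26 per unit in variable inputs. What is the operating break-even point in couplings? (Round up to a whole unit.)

Contribution margin per unit = €471.43 − €385.26 = €86.17.
Break-even volume = fixed costs ÷ CM per unit = €5,637,400 ÷ €86.17 = 65,421.84, so 65,422 couplings.

65,422 couplings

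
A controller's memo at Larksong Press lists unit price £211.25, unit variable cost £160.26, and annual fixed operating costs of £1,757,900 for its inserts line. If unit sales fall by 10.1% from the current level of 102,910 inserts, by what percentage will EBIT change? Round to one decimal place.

-15.2%

Total contribution margin = 102,910 × £50.99 = £5,247,380.90.
EBIT = £5,247,380.90 − £1,757,900 = £3,489,480.90.
Degree of operating leverage = £5,247,380.90 / £3,489,480.90 = 1.5038.
So EBIT moves 1.5038 × (-10.1%) = -15.2%.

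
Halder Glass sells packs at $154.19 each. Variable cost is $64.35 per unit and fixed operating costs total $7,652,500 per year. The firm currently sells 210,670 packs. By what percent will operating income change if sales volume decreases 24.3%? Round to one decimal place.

-40.8%

Total contribution margin = 210,670 × $89.84 = $18,926,592.80.
Operating income = contribution − fixed costs = $18,926,592.80 − $7,652,500 = $11,274,092.80.
Degree of operating leverage = $18,926,592.80 / $11,274,092.80 = 1.6788.
%ΔEBIT = DOL × %ΔSales = 1.6788 × -24.3% = -40.8%.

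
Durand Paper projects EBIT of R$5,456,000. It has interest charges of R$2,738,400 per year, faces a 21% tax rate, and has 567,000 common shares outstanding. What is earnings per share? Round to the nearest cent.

R$3.79

Interest = R$2,738,400.00, so EBT = R$5,456,000 − R$2,738,400.00 = R$2,717,600.00.
Net income = R$2,717,600.00 × (1 − 0.21) = R$2,146,904.00.
Per share: R$2,146,904.00 / 567,000 shares = R$3.79.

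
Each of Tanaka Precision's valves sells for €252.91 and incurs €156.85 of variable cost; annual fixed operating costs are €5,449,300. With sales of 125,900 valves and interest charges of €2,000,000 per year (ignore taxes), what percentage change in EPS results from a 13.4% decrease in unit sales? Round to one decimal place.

-34.9%

At 125,900 units, contribution = 125,900 × €96.06 = €12,093,954.00.
Operating income = contribution − fixed costs = €12,093,954.00 − €5,449,300 = €6,644,654.00.
Interest = €2,000,000.00, so EBIT − I = €4,644,654.00.
DCL = total CM / (EBIT − I) = €12,093,954.00 / €4,644,654.00 = 2.6038.
%ΔEPS = DCL × %ΔSales = 2.6038 × -13.4% = -34.9%.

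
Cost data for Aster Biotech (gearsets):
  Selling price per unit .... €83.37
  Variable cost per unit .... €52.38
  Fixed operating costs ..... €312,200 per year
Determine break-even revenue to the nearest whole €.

Contribution margin per unit = €83.37 − €52.38 = €30.99, a CM ratio of €30.99 ÷ €83.37 = 0.3717.
Break-even sales = FC ÷ CM ratio = €312,200 × €83.37 / €30.99 = €839,888.

€839,888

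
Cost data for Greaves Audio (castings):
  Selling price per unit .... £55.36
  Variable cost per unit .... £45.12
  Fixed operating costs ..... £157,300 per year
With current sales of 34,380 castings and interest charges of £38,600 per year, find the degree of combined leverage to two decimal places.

2.25

At 34,380 units, contribution = 34,380 × £10.24 = £352,051.20.
Subtracting fixed costs: EBIT = £352,051.20 − £157,300 = £194,751.20. Interest = £38,600.00, so EBIT − I = £156,151.20.
Degree of total leverage = total CM / (EBIT − interest) = £352,051.20 / £156,151.20 = 2.2546.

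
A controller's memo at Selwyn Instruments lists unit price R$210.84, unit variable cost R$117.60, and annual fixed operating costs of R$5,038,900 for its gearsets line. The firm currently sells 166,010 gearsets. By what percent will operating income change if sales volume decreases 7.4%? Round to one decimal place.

-11.0%

Total contribution margin = 166,010 × R$93.24 = R$15,478,772.40.
Subtracting fixed costs: EBIT = R$15,478,772.40 − R$5,038,900 = R$10,439,872.40.
Degree of operating leverage = R$15,478,772.40 / R$10,439,872.40 = 1.4827.
Operating income changes by 1.4827 × -7.4% = -11.0%.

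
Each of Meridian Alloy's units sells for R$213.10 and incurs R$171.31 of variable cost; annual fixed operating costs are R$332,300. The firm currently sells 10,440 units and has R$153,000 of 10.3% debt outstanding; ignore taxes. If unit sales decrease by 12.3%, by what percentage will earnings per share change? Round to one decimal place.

-60.8%

At 10,440 units, contribution = 10,440 × R$41.79 = R$436,287.60.
Operating income = contribution − fixed costs = R$436,287.60 − R$332,300 = R$103,987.60.
After interest of R$15,759.00, pre-tax earnings = R$88,228.60.
Degree of combined leverage = contribution ÷ (EBIT − I) = R$436,287.60 ÷ R$88,228.60 = 4.9450.
EPS therefore changes by 4.9450 × (-12.3%) = -60.8%.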